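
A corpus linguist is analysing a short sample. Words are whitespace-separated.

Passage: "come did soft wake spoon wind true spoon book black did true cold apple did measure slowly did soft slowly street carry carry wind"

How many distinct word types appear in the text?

Distinct types: {apple, black, book, carry, cold, come, did, measure, slowly, soft, spoon, street, true, wake, wind}
V = 15

15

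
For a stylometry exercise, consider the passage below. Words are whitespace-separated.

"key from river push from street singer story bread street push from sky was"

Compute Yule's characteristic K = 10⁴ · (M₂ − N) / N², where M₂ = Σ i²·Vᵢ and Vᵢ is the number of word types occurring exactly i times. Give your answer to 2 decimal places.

510.20

Frequencies: from:3, push:2, street:2, key:1, river:1, singer:1, story:1, bread:1, sky:1, was:1
N = 14. Frequency spectrum: V_1=7, V_2=2, V_3=1
M₂ = 1²·7 + 2²·2 + 3²·1 = 24
K = 10000 × (24 − 14) / 14² = 510.20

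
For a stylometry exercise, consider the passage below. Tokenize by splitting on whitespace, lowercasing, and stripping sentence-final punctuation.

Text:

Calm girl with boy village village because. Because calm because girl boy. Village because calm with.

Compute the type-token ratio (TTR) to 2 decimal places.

0.38

N = 16 tokens, V = 6 types.
TTR = V / N = 6 / 16 = 0.38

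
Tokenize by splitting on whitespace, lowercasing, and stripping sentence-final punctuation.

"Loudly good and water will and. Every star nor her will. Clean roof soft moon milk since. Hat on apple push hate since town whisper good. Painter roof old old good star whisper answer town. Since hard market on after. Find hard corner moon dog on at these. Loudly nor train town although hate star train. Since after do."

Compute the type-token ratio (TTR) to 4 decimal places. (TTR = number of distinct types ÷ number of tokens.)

0.6102

N = 59 tokens, V = 36 types.
TTR = V / N = 36 / 59 = 0.6102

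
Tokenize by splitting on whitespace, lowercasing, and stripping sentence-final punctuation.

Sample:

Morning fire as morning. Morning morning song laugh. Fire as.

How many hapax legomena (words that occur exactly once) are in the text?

Frequencies: morning:4, fire:2, as:2, song:1, laugh:1
Hapax (freq=1): laugh, song

2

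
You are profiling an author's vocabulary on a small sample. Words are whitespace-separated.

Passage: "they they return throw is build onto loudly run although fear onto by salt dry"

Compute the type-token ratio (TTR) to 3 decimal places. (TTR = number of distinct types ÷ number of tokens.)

0.867

N = 15 tokens, V = 13 types.
TTR = V / N = 13 / 15 = 0.867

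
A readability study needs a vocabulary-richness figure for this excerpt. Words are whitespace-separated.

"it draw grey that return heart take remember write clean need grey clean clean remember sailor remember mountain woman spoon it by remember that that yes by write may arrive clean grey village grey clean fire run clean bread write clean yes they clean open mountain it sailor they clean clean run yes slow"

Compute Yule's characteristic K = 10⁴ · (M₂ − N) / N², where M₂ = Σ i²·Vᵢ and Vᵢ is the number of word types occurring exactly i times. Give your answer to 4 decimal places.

507.5446

Frequencies: clean:10, grey:4, remember:4, it:3, that:3, write:3, yes:3, sailor:2, mountain:2, by:2, run:2, they:2, draw:1, return:1, heart:1, take:1, need:1, woman:1, spoon:1, may:1, … (6 more, each freq 1)
N = 54. Frequency spectrum: V_1=14, V_2=5, V_3=4, V_4=2, V_10=1
M₂ = 1²·14 + 2²·5 + 3²·4 + 4²·2 + 10²·1 = 202
K = 10000 × (202 − 54) / 54² = 507.5446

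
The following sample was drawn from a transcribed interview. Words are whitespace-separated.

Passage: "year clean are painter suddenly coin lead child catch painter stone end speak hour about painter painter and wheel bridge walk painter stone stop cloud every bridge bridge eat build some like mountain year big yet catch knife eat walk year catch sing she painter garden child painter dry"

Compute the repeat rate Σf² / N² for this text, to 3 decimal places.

0.049

Frequencies: painter:7, year:3, catch:3, bridge:3, child:2, stone:2, walk:2, eat:2, clean:1, are:1, suddenly:1, coin:1, lead:1, end:1, speak:1, hour:1, about:1, and:1, wheel:1, stop:1, … (13 more, each freq 1)
Σf² = 117; N² = 2401
Repeat rate = 117 / 2401 = 0.049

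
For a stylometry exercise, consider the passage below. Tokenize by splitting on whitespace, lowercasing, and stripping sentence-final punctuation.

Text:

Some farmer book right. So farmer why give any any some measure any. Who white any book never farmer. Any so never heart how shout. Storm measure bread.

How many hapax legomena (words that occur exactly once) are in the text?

10

Frequencies: any:5, farmer:3, some:2, book:2, so:2, measure:2, never:2, right:1, why:1, give:1, who:1, white:1, heart:1, how:1, shout:1, storm:1, bread:1
Hapax (freq=1): bread, give, heart, how, right, shout, storm, white, who, why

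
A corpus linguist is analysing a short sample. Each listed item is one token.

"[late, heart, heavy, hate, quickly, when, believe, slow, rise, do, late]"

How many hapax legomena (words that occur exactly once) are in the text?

9

Frequencies: late:2, heart:1, heavy:1, hate:1, quickly:1, when:1, believe:1, slow:1, rise:1, do:1
Hapax (freq=1): believe, do, hate, heart, heavy, quickly, rise, slow, when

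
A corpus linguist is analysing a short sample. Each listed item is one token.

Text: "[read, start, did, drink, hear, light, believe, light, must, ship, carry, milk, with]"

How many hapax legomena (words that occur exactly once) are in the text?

11

Frequencies: light:2, read:1, start:1, did:1, drink:1, hear:1, believe:1, must:1, ship:1, carry:1, milk:1, with:1
Hapax (freq=1): believe, carry, did, drink, hear, milk, must, read, ship, start, with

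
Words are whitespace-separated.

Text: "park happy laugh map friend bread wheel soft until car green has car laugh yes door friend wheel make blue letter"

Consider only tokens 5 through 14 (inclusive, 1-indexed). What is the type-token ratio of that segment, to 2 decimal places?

0.90

Segment tokens 5–14: friend, bread, wheel, soft, until, car, green, has, car, laugh
Segment N = 10, segment V = 9.
TTR = 9 / 10 = 0.90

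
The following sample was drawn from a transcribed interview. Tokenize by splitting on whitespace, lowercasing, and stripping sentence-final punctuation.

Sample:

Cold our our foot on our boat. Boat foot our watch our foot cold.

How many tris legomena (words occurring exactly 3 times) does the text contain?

1

Frequencies: our:5, foot:3, cold:2, boat:2, on:1, watch:1
Words with frequency 3: foot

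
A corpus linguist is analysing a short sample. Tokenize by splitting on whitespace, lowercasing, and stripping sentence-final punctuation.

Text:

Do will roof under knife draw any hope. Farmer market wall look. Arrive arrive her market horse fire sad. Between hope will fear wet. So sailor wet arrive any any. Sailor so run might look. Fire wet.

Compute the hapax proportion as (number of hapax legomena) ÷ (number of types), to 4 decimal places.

Frequencies: any:3, arrive:3, wet:3, will:2, hope:2, market:2, look:2, fire:2, so:2, sailor:2, do:1, roof:1, under:1, knife:1, draw:1, farmer:1, wall:1, her:1, horse:1, sad:1, … (4 more, each freq 1)
Hapax count = 14; type count = 24.
Ratio = 14 / 24 = 0.5833

0.5833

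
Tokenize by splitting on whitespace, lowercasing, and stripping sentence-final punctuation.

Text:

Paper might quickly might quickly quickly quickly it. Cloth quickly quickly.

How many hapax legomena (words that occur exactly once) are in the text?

Frequencies: quickly:6, might:2, paper:1, it:1, cloth:1
Hapax (freq=1): cloth, it, paper

3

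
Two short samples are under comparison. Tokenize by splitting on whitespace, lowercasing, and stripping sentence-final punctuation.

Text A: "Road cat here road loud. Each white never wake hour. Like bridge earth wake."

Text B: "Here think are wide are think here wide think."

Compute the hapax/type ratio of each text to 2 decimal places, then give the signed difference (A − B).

A: hapax=10, V=12, ratio=0.83
B: hapax=0, V=4, ratio=0.00
Difference = 0.83 − 0.00 = 0.83

0.83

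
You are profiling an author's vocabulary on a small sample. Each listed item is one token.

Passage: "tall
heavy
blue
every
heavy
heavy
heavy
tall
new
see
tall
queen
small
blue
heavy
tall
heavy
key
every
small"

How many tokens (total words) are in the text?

Tokens: tall, heavy, blue, every, heavy, heavy, heavy, tall, new, see, tall, queen, small, blue, heavy, tall, heavy, key, every, small
N = 20

20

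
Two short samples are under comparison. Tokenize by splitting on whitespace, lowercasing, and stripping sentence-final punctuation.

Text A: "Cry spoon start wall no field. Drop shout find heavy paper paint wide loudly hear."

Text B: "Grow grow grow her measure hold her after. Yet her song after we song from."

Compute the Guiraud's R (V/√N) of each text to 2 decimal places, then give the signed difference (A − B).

1.55

A: V=15, N=15, R=3.87
B: V=9, N=15, R=2.32
Difference = 3.87 − 2.32 = 1.55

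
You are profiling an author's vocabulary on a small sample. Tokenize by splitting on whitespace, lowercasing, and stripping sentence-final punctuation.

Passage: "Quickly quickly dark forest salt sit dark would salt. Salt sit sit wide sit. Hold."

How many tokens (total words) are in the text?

15

Tokens: quickly, quickly, dark, forest, salt, sit, dark, would, salt, salt, sit, sit, wide, sit, hold
N = 15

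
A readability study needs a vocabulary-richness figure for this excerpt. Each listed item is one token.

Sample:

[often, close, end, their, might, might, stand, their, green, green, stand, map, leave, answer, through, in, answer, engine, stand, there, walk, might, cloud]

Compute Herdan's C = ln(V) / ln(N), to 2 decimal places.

N = 23, V = 16.
ln(V) = 2.772589, ln(N) = 3.135494
C = 2.772589 / 3.135494 = 0.88

0.88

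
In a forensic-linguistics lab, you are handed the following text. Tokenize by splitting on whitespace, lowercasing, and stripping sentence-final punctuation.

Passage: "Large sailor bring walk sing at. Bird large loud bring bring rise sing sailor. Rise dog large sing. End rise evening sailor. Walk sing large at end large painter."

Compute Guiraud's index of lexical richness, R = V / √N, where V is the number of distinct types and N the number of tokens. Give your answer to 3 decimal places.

N = 29, V = 13.
√N = 5.385165
R = 13 / 5.385165 = 2.414

2.414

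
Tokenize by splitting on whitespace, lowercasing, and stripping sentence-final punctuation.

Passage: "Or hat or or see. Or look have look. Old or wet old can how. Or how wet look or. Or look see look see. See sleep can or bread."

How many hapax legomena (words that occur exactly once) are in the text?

Frequencies: or:9, look:5, see:4, old:2, wet:2, can:2, how:2, hat:1, have:1, sleep:1, bread:1
Hapax (freq=1): bread, hat, have, sleep

4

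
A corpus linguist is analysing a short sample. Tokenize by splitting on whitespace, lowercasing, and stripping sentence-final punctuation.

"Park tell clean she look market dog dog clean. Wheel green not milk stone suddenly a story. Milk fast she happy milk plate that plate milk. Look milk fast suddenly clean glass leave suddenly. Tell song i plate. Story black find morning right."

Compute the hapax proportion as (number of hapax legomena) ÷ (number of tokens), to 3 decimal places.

Frequencies: milk:5, clean:3, suddenly:3, plate:3, tell:2, she:2, look:2, dog:2, story:2, fast:2, park:1, market:1, wheel:1, green:1, not:1, stone:1, a:1, happy:1, that:1, glass:1, … (7 more, each freq 1)
Hapax count = 17; token count = 43.
Ratio = 17 / 43 = 0.395

0.395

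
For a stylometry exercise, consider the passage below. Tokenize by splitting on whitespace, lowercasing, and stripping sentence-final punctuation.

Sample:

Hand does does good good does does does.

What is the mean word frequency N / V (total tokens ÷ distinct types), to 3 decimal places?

N = 8 tokens, V = 3 types.
Mean frequency = N / V = 8 / 3 = 2.667

2.667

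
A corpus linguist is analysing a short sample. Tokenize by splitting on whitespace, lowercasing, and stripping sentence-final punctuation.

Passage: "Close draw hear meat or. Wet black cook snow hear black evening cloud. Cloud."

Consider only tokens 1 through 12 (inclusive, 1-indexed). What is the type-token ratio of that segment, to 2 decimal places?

0.83

Segment tokens 1–12: close, draw, hear, meat, or, wet, black, cook, snow, hear, black, evening
Segment N = 12, segment V = 10.
TTR = 10 / 12 = 0.83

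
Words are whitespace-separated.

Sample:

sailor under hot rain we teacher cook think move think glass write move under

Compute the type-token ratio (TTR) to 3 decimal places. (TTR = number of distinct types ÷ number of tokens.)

N = 14 tokens, V = 11 types.
TTR = V / N = 11 / 14 = 0.786

0.786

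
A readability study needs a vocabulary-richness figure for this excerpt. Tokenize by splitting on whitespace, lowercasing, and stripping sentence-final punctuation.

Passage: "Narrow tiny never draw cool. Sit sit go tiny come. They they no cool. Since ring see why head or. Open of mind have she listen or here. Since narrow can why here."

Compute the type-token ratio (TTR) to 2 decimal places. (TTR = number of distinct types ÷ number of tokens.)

N = 33 tokens, V = 24 types.
TTR = V / N = 24 / 33 = 0.73

0.73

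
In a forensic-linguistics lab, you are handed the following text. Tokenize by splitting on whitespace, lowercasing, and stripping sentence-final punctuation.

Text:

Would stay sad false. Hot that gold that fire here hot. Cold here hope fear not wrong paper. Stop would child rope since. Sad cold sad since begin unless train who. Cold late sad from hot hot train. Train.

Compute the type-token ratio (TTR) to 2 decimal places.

N = 39 tokens, V = 25 types.
TTR = V / N = 25 / 39 = 0.64

0.64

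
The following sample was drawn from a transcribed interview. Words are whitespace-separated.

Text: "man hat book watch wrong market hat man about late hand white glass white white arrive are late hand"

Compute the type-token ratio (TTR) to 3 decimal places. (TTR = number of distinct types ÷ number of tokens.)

N = 19 tokens, V = 13 types.
TTR = V / N = 13 / 19 = 0.684

0.684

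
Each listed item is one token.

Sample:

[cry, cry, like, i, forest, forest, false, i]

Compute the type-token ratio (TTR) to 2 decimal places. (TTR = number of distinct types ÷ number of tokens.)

0.63

N = 8 tokens, V = 5 types.
TTR = V / N = 5 / 8 = 0.63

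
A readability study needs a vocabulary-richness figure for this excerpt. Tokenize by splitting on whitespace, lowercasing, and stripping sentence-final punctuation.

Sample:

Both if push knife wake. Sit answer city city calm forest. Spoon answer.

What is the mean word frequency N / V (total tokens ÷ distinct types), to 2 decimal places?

N = 13 tokens, V = 11 types.
Mean frequency = N / V = 13 / 11 = 1.18

1.18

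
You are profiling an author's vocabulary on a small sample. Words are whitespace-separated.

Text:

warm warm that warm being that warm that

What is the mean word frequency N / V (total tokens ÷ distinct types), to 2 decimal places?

2.67

N = 8 tokens, V = 3 types.
Mean frequency = N / V = 8 / 3 = 2.67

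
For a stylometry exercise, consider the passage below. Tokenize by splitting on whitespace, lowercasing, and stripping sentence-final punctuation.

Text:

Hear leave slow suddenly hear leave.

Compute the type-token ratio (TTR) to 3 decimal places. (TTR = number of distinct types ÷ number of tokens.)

0.667

N = 6 tokens, V = 4 types.
TTR = V / N = 4 / 6 = 0.667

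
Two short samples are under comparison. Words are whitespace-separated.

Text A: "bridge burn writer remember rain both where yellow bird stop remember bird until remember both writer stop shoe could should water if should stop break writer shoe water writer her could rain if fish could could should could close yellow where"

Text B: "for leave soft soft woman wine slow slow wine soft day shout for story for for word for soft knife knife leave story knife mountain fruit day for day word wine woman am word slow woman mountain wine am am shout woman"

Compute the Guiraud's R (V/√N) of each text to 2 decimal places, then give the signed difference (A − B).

0.96

A: V=20, N=41, R=3.12
B: V=14, N=42, R=2.16
Difference = 3.12 − 2.16 = 0.96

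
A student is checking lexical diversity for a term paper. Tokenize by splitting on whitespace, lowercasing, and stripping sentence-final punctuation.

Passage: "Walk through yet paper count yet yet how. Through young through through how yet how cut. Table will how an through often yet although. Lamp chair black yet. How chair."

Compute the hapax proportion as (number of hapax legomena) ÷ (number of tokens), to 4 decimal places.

Frequencies: yet:6, through:5, how:5, chair:2, walk:1, paper:1, count:1, young:1, cut:1, table:1, will:1, an:1, often:1, although:1, lamp:1, black:1
Hapax count = 12; token count = 30.
Ratio = 12 / 30 = 0.4000

0.4000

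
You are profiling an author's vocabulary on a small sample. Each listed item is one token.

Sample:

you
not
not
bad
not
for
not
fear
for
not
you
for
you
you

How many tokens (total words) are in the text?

14

Tokens: you, not, not, bad, not, for, not, fear, for, not, you, for, you, you
N = 14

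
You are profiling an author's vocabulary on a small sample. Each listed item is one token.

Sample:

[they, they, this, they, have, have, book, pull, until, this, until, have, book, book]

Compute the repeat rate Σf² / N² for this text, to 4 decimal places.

0.1837

Frequencies: they:3, have:3, book:3, this:2, until:2, pull:1
Σf² = 36; N² = 196
Repeat rate = 36 / 196 = 0.1837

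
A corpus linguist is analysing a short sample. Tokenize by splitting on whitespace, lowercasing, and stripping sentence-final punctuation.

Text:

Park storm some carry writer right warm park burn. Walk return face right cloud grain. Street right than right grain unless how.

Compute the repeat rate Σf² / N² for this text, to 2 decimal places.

0.08

Frequencies: right:4, park:2, grain:2, storm:1, some:1, carry:1, writer:1, warm:1, burn:1, walk:1, return:1, face:1, cloud:1, street:1, than:1, unless:1, how:1
Σf² = 38; N² = 484
Repeat rate = 38 / 484 = 0.08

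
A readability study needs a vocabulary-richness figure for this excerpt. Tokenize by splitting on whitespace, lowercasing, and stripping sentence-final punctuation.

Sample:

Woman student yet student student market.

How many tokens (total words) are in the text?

Tokens: woman, student, yet, student, student, market
N = 6

6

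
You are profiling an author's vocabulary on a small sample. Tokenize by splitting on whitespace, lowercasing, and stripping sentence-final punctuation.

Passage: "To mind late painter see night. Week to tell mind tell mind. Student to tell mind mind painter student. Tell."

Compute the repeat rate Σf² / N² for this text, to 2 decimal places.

0.16

Frequencies: mind:5, tell:4, to:3, painter:2, student:2, late:1, see:1, night:1, week:1
Σf² = 62; N² = 400
Repeat rate = 62 / 400 = 0.16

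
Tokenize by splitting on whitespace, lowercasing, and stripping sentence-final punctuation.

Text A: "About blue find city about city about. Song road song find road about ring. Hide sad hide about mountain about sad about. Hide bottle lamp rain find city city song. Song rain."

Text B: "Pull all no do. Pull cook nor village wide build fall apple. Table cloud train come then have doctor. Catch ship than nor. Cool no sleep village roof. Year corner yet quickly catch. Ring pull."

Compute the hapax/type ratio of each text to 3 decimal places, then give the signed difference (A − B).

-0.443

A: hapax=5, V=13, ratio=0.385
B: hapax=24, V=29, ratio=0.828
Difference = 0.385 − 0.828 = -0.443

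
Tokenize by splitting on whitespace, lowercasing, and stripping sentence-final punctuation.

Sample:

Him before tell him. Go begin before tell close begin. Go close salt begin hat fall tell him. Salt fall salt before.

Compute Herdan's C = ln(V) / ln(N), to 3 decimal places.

N = 22, V = 9.
ln(V) = 2.197225, ln(N) = 3.091042
C = 2.197225 / 3.091042 = 0.711

0.711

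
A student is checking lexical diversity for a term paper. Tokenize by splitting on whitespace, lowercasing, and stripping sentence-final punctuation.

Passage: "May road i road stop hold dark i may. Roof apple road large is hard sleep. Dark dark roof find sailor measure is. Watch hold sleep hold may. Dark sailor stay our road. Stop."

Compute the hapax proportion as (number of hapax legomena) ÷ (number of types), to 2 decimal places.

0.44

Frequencies: road:4, dark:4, may:3, hold:3, i:2, stop:2, roof:2, is:2, sleep:2, sailor:2, apple:1, large:1, hard:1, find:1, measure:1, watch:1, stay:1, our:1
Hapax count = 8; type count = 18.
Ratio = 8 / 18 = 0.44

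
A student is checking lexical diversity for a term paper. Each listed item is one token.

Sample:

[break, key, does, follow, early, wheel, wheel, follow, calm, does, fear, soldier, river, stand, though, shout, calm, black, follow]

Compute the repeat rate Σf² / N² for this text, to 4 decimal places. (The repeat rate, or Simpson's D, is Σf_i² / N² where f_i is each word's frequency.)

0.0859

Frequencies: follow:3, does:2, wheel:2, calm:2, break:1, key:1, early:1, fear:1, soldier:1, river:1, stand:1, though:1, shout:1, black:1
Σf² = 31; N² = 361
Repeat rate = 31 / 361 = 0.0859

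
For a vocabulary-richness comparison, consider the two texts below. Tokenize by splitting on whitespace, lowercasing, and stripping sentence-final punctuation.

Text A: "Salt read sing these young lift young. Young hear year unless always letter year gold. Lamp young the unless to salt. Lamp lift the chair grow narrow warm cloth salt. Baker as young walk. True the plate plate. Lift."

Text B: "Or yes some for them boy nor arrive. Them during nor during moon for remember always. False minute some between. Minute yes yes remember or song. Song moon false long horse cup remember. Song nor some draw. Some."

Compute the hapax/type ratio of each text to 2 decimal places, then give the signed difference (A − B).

A: hapax=17, V=25, ratio=0.68
B: hapax=8, V=20, ratio=0.40
Difference = 0.68 − 0.40 = 0.28

0.28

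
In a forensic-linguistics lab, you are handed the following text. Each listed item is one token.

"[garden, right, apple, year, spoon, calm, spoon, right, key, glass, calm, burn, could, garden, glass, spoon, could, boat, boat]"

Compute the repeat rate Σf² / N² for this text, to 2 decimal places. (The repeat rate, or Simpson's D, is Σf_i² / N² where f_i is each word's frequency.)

0.10

Frequencies: spoon:3, garden:2, right:2, calm:2, glass:2, could:2, boat:2, apple:1, year:1, key:1, burn:1
Σf² = 37; N² = 361
Repeat rate = 37 / 361 = 0.10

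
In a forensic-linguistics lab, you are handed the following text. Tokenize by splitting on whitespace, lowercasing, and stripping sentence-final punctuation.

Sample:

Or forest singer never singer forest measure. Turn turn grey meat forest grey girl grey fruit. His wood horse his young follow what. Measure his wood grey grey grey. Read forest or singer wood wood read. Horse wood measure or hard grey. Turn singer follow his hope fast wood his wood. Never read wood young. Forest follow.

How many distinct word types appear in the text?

20

Distinct types: {fast, follow, forest, fruit, girl, grey, hard, his, hope, horse, measure, meat, never, or, read, singer, turn, what, wood, young}
V = 20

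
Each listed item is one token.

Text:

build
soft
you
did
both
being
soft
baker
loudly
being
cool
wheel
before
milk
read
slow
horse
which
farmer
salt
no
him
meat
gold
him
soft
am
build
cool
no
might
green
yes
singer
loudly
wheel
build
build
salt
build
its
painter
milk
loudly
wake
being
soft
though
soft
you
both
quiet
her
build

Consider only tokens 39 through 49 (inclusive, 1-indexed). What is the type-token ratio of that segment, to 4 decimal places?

0.9091

Segment tokens 39–49: salt, build, its, painter, milk, loudly, wake, being, soft, though, soft
Segment N = 11, segment V = 10.
TTR = 10 / 11 = 0.9091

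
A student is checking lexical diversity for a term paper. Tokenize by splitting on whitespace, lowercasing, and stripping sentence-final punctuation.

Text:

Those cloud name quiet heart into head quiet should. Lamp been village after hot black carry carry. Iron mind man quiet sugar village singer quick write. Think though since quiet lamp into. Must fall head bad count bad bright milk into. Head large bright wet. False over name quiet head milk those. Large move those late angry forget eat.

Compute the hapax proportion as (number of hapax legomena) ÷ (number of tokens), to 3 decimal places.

Frequencies: quiet:5, head:4, those:3, into:3, name:2, lamp:2, village:2, carry:2, bad:2, bright:2, milk:2, large:2, cloud:1, heart:1, should:1, been:1, after:1, hot:1, black:1, iron:1, … (20 more, each freq 1)
Hapax count = 28; token count = 59.
Ratio = 28 / 59 = 0.475

0.475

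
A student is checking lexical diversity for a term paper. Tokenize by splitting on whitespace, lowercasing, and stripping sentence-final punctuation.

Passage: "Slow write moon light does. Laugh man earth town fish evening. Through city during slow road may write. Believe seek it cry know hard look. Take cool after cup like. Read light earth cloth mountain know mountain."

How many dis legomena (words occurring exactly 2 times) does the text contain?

Frequencies: slow:2, write:2, light:2, earth:2, know:2, mountain:2, moon:1, does:1, laugh:1, man:1, town:1, fish:1, evening:1, through:1, city:1, during:1, road:1, may:1, believe:1, seek:1, … (11 more, each freq 1)
Words with frequency 2: earth, know, light, mountain, slow, write

6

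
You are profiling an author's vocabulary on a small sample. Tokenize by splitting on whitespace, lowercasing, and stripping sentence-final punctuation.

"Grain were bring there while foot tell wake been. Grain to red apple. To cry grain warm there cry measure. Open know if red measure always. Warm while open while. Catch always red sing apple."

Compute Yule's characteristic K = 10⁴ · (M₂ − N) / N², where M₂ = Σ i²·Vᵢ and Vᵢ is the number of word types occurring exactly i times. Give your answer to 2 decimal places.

277.55

Frequencies: grain:3, while:3, red:3, there:2, to:2, apple:2, cry:2, warm:2, measure:2, open:2, always:2, were:1, bring:1, foot:1, tell:1, wake:1, been:1, know:1, if:1, catch:1, … (1 more, each freq 1)
N = 35. Frequency spectrum: V_1=10, V_2=8, V_3=3
M₂ = 1²·10 + 2²·8 + 3²·3 = 69
K = 10000 × (69 − 35) / 35² = 277.55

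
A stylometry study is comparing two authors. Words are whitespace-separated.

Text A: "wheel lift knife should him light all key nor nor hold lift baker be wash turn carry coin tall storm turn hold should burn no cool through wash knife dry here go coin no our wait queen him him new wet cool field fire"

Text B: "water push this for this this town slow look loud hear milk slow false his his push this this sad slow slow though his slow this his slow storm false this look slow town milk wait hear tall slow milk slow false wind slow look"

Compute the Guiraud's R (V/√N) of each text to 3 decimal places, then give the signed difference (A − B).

A: V=32, N=44, R=4.824
B: V=18, N=45, R=2.683
Difference = 4.824 − 2.683 = 2.141

2.141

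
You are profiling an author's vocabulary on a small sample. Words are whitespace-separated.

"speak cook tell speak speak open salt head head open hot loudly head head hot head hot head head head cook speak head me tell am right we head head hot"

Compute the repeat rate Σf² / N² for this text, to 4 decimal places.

Frequencies: head:11, speak:4, hot:4, cook:2, tell:2, open:2, salt:1, loudly:1, me:1, am:1, right:1, we:1
Σf² = 171; N² = 961
Repeat rate = 171 / 961 = 0.1779

0.1779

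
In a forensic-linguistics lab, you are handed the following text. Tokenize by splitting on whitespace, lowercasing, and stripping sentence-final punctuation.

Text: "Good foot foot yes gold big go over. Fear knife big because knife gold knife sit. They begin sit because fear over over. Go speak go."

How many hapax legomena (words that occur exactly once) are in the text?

Frequencies: go:3, over:3, knife:3, foot:2, gold:2, big:2, fear:2, because:2, sit:2, good:1, yes:1, they:1, begin:1, speak:1
Hapax (freq=1): begin, good, speak, they, yes

5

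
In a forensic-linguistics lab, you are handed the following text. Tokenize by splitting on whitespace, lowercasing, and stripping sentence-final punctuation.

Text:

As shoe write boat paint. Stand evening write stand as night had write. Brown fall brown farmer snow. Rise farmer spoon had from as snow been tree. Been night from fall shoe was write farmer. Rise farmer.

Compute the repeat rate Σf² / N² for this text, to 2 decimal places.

Frequencies: write:4, farmer:4, as:3, shoe:2, stand:2, night:2, had:2, brown:2, fall:2, snow:2, rise:2, from:2, been:2, boat:1, paint:1, evening:1, spoon:1, tree:1, was:1
Σf² = 87; N² = 1369
Repeat rate = 87 / 1369 = 0.06

0.06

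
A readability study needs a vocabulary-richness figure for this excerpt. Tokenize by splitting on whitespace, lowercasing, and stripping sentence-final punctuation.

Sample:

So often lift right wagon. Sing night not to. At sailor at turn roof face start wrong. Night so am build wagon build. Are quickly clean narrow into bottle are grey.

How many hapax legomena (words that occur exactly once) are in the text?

Frequencies: so:2, wagon:2, night:2, at:2, build:2, are:2, often:1, lift:1, right:1, sing:1, not:1, to:1, sailor:1, turn:1, roof:1, face:1, start:1, wrong:1, am:1, quickly:1, … (5 more, each freq 1)
Hapax (freq=1): am, bottle, clean, face, grey, into, lift, narrow, not, often, quickly, right, roof, sailor, sing, start, to, turn, wrong

19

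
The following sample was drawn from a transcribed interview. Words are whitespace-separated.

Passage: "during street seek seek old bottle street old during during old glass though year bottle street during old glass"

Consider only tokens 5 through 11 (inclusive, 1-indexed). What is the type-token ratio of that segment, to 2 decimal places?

0.57

Segment tokens 5–11: old, bottle, street, old, during, during, old
Segment N = 7, segment V = 4.
TTR = 4 / 7 = 0.57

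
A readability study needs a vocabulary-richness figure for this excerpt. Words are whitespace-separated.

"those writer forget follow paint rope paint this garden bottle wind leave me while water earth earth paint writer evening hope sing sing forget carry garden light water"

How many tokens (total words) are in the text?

Tokens: those, writer, forget, follow, paint, rope, paint, this, garden, bottle, wind, leave, me, while, water, earth, earth, paint, writer, evening, hope, sing, sing, forget, carry, garden, light, water
N = 28

28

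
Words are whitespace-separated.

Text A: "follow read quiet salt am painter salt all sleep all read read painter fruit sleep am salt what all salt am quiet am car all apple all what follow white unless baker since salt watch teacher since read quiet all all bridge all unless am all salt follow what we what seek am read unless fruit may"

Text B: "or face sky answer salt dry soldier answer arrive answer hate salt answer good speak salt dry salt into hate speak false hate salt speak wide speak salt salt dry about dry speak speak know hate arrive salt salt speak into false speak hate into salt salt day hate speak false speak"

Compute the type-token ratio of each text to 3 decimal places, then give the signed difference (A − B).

TTR(A) = 22/57 = 0.386
TTR(B) = 17/52 = 0.327
Difference = 0.386 − 0.327 = 0.059

0.059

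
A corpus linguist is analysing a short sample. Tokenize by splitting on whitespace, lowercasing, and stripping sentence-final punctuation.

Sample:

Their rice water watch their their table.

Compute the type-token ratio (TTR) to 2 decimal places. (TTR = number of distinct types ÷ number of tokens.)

N = 7 tokens, V = 5 types.
TTR = V / N = 5 / 7 = 0.71

0.71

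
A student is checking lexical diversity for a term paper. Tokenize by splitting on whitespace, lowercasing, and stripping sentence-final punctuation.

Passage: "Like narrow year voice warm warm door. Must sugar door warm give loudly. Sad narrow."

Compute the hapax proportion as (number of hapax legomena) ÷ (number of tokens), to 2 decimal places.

0.53

Frequencies: warm:3, narrow:2, door:2, like:1, year:1, voice:1, must:1, sugar:1, give:1, loudly:1, sad:1
Hapax count = 8; token count = 15.
Ratio = 8 / 15 = 0.53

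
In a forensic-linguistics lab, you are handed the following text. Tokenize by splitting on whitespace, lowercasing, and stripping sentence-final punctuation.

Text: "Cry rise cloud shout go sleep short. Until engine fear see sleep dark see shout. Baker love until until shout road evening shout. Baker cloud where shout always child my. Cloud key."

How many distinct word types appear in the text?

Distinct types: {always, baker, child, cloud, cry, dark, engine, evening, fear, go, key, love, my, rise, road, see, short, shout, sleep, until, where}
V = 21

21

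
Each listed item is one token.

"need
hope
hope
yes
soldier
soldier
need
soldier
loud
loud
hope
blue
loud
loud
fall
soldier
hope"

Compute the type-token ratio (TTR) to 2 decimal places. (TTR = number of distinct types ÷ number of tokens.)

0.41

N = 17 tokens, V = 7 types.
TTR = V / N = 7 / 17 = 0.41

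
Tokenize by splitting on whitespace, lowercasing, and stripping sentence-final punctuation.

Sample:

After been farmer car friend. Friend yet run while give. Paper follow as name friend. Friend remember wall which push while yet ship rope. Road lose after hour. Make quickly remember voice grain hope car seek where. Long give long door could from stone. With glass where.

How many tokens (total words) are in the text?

47

Tokens: after, been, farmer, car, friend, friend, yet, run, while, give, paper, follow, as, name, friend, friend, remember, wall, which, push, while, yet, ship, rope, road, lose, after, hour, make, quickly, remember, voice, grain, hope, car, seek, where, long, give, long, door, could, from, stone, with, glass, where
N = 47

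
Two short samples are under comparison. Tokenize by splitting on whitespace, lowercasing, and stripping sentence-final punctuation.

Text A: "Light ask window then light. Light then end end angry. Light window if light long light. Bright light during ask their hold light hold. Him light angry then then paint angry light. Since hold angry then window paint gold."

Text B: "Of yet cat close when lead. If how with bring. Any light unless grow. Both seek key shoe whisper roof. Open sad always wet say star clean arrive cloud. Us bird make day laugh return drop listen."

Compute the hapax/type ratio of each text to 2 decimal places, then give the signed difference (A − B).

-0.50

A: hapax=8, V=16, ratio=0.50
B: hapax=37, V=37, ratio=1.00
Difference = 0.50 − 1.00 = -0.50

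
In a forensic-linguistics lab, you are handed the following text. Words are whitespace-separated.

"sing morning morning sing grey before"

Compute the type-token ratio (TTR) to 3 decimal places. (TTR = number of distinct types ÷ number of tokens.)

0.667

N = 6 tokens, V = 4 types.
TTR = V / N = 4 / 6 = 0.667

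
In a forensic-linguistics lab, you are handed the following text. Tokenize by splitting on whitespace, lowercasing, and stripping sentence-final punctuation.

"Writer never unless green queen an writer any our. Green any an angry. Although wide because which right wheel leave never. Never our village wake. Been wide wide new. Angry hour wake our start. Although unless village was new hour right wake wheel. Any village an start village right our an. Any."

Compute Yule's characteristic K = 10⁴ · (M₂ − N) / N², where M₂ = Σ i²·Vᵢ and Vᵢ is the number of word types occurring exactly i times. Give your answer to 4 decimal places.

Frequencies: an:4, any:4, our:4, village:4, never:3, wide:3, right:3, wake:3, writer:2, unless:2, green:2, angry:2, although:2, wheel:2, new:2, hour:2, start:2, queen:1, because:1, which:1, … (3 more, each freq 1)
N = 52. Frequency spectrum: V_1=6, V_2=9, V_3=4, V_4=4
M₂ = 1²·6 + 2²·9 + 3²·4 + 4²·4 = 142
K = 10000 × (142 − 52) / 52² = 332.8402

332.8402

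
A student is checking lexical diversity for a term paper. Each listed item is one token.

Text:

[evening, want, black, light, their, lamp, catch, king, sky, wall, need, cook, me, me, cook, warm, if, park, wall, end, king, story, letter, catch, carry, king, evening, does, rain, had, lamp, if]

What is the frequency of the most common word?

3

Frequencies: king:3, evening:2, lamp:2, catch:2, wall:2, cook:2, me:2, if:2, want:1, black:1, light:1, their:1, sky:1, need:1, warm:1, park:1, end:1, story:1, letter:1, carry:1, … (3 more, each freq 1)
Most common: 'king' with frequency 3.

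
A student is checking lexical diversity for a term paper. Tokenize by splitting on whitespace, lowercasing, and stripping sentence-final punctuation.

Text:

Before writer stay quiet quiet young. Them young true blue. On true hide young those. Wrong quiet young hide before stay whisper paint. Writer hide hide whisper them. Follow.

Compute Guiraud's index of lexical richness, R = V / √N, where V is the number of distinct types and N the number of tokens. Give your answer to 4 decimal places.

2.7854

N = 29, V = 15.
√N = 5.385165
R = 15 / 5.385165 = 2.7854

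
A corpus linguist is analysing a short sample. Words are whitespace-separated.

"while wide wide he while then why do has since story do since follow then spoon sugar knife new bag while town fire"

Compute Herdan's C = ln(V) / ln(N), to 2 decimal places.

0.90

N = 23, V = 17.
ln(V) = 2.833213, ln(N) = 3.135494
C = 2.833213 / 3.135494 = 0.90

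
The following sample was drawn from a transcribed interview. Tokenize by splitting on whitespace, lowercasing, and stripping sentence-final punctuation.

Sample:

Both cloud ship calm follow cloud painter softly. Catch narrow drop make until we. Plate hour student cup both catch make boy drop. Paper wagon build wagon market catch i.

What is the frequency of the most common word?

Frequencies: catch:3, both:2, cloud:2, drop:2, make:2, wagon:2, ship:1, calm:1, follow:1, painter:1, softly:1, narrow:1, until:1, we:1, plate:1, hour:1, student:1, cup:1, boy:1, paper:1, … (3 more, each freq 1)
Most common: 'catch' with frequency 3.

3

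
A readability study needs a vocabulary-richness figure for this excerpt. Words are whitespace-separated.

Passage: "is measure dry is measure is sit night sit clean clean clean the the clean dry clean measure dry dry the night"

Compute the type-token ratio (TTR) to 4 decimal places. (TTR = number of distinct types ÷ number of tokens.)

N = 22 tokens, V = 7 types.
TTR = V / N = 7 / 22 = 0.3182

0.3182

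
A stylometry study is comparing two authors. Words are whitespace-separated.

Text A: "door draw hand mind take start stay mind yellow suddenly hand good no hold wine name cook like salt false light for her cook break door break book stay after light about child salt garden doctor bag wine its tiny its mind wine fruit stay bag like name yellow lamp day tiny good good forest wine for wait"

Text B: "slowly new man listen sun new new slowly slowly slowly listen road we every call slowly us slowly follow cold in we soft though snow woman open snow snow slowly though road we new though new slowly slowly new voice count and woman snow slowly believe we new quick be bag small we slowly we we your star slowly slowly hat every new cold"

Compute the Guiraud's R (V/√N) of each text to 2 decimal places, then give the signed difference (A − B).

A: V=36, N=58, R=4.73
B: V=29, N=64, R=3.63
Difference = 4.73 − 3.63 = 1.10

1.10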